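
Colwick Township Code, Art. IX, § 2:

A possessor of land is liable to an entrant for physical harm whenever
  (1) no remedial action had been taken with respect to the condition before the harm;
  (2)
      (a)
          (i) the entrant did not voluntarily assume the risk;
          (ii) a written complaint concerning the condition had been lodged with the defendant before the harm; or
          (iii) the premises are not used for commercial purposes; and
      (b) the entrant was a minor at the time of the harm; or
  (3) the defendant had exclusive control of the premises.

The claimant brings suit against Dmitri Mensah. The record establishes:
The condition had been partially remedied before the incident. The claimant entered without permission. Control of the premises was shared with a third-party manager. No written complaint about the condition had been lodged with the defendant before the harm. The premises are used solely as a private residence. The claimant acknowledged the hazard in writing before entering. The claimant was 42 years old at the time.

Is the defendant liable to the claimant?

(1) no remedial action — fails.
(i) no assumed risk — not satisfied.
(ii) complaint lodged — fails.
(iii) not (commercial use) — holds.
(a): F OR F OR T → true.
(b) entrant a minor — fails.
(2) = T AND F = false.
(3) exclusive control — fails.
So Overall is not satisfied (F OR F OR F).

No — not liable.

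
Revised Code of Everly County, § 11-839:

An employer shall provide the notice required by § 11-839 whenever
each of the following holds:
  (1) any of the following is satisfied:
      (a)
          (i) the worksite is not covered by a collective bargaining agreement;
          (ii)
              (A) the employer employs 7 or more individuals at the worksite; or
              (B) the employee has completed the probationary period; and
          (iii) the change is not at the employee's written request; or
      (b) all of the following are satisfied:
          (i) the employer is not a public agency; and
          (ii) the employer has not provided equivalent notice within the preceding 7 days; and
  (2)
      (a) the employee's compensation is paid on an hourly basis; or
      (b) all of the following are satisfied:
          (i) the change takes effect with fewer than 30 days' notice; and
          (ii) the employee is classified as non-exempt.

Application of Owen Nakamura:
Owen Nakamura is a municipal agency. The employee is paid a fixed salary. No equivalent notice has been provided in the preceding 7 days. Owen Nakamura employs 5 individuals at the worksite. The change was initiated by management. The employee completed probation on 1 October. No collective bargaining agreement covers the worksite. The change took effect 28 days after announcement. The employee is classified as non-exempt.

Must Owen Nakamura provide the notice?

(i) no CBA — holds.
(A) ≥ 7 at site — not satisfied.
(B) past probation — met.
(ii): F OR T → true.
(iii) not employee-requested — satisfied.
(a) = T AND T AND T = true.
(i) not (public agency) — fails.
(ii) no recent notice — holds.
(b): F AND T → false.
So (1) is satisfied (T OR F).
(a) hourly-paid — fails.
(i) < 30 days' notice — holds.
(ii) non-exempt — holds.
(b): T AND T → true.
So (2) is satisfied (F OR T).
Overall: T AND T → true.

Yes — required.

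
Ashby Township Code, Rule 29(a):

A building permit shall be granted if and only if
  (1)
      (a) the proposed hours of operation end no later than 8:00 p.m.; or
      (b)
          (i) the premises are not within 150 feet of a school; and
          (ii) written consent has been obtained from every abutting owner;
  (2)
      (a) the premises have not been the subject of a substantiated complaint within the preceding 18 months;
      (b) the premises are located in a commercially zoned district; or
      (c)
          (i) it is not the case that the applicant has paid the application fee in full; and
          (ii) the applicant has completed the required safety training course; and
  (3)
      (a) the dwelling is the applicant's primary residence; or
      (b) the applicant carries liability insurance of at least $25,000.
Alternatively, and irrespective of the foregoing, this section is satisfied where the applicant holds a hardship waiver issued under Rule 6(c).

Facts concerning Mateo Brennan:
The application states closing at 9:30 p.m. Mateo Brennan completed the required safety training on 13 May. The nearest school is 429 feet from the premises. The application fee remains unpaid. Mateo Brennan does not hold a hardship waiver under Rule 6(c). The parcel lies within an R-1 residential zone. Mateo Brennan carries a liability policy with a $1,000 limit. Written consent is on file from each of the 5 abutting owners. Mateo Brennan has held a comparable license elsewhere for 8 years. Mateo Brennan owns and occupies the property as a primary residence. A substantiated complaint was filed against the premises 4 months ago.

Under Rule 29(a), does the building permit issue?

Yes — granted.

(a) closes by 8 p.m. — not met.
(i) ≥150 ft from school — satisfied.
(ii) all abutters consent — satisfied.
So (b) is satisfied (T AND T).
So (1) is satisfied (F OR T).
(a) no complaint in 18 mo. — fails.
(b) commercially zoned — fails.
(i) not (fee paid) — satisfied.
(ii) safety training — satisfied.
(c) = T AND T = true.
(2): F OR F OR T → true.
(a) primary residence — holds.
(b) insurance ≥ $25,000 — not met.
(3): T OR F → true.
Overall = T AND T AND T = true.
Exception (hardship waiver) — not satisfied.
Result: main true OR exception false → true.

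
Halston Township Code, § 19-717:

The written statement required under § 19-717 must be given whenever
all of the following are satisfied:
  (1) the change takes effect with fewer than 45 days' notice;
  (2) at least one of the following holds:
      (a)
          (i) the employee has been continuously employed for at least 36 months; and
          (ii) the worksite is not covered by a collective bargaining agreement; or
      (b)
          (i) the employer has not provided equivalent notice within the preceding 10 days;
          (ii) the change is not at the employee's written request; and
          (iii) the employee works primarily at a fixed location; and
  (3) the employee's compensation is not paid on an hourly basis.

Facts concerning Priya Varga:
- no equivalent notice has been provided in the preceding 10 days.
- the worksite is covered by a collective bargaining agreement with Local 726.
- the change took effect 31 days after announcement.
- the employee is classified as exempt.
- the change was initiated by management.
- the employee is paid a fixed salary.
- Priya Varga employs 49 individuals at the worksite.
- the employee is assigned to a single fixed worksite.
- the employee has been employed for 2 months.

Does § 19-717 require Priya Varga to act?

(1) < 45 days' notice — satisfied.
(i) tenure ≥ 36 mo. — not satisfied.
(ii) no CBA — fails.
(a) = F AND F = false.
(i) no recent notice — satisfied.
(ii) not employee-requested — satisfied.
(iii) fixed location — satisfied.
(b) = T AND T AND T = true.
(2) = F OR T = true.
(3) not (hourly-paid) — satisfied.
So Overall is satisfied (T AND T AND T).

Yes — required.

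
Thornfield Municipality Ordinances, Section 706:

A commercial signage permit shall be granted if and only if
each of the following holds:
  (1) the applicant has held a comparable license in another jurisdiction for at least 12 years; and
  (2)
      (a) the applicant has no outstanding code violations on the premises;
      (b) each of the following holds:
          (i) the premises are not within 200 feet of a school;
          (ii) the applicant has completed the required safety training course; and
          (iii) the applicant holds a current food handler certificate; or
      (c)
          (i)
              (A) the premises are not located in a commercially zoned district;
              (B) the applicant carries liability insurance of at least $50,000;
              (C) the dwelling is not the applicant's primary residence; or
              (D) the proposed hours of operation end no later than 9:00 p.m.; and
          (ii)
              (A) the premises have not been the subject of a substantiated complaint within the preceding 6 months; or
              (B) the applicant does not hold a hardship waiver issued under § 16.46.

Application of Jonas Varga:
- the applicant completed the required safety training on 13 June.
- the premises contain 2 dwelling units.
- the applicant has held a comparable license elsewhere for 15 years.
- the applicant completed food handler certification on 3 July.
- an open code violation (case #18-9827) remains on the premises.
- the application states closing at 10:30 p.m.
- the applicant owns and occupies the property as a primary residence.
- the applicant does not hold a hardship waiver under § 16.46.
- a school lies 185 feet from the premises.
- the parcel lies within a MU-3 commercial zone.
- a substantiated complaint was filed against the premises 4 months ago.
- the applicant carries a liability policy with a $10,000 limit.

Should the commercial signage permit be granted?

No — denied.

(1) prior license ≥ 12 yr — holds.
(a) no code violations — not met.
(i) ≥200 ft from school — not satisfied.
(ii) safety training — holds.
(iii) food handler cert. — satisfied.
(b) = F AND T AND T = false.
(A) not (commercially zoned) — not met.
(B) insurance ≥ $50,000 — fails.
(C) not (primary residence) — not met.
(D) closes by 9 p.m. — fails.
(i): F OR F OR F OR F → false.
(A) no complaint in 6 mo. — not satisfied.
(B) not (hardship waiver) — holds.
(ii) = F OR T = true.
(c): F AND T → false.
(2) = F OR F OR F = false.
So Overall is not satisfied (T AND F).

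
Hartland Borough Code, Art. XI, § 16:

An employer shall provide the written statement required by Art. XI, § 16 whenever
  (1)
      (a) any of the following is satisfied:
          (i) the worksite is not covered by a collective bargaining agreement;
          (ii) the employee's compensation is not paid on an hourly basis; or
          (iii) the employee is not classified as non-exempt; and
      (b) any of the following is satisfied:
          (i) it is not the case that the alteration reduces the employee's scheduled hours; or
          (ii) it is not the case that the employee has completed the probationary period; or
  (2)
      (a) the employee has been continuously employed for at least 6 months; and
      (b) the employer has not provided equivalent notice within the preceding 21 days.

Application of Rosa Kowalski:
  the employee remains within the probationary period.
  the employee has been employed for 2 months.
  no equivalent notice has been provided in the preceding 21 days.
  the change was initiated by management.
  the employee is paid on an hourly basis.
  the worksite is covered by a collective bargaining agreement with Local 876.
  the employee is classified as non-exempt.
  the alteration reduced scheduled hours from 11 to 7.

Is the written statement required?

No — not required.

(i) no CBA — not satisfied.
(ii) not (hourly-paid) — not satisfied.
(iii) not (non-exempt) — fails.
(a) = F OR F OR F = false.
(i) not (hours reduced) — fails.
(ii) not (past probation) — holds.
So (b) is satisfied (F OR T).
So (1) is not satisfied (F AND T).
(a) tenure ≥ 6 mo. — not met.
(b) no recent notice — met.
(2) = F AND T = false.
So Overall is not satisfied (F OR F).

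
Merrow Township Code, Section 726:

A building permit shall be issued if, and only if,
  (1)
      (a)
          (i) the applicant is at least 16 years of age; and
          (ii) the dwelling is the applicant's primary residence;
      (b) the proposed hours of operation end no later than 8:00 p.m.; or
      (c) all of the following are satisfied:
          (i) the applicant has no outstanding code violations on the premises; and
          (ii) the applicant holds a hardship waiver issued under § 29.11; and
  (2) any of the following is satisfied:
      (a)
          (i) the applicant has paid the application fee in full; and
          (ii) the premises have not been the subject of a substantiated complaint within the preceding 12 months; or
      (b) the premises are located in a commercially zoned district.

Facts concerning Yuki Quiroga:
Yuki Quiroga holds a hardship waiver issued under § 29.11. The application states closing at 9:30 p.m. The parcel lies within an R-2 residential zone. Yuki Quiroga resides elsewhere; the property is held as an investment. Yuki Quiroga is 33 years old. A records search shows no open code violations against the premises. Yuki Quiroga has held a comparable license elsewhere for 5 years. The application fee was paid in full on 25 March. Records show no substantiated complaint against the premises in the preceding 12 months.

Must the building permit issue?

(i) age ≥ 16 — met.
(ii) primary residence — fails.
(a) = T AND F = false.
(b) closes by 8 p.m. — fails.
(i) no code violations — satisfied.
(ii) hardship waiver — met.
(c) = T AND T = true.
(1) = F OR F OR T = true.
(i) fee paid — holds.
(ii) no complaint in 12 mo. — met.
(a): T AND T → true.
(b) commercially zoned — not met.
(2): T OR F → true.
Overall: T AND T → true.

Yes — granted.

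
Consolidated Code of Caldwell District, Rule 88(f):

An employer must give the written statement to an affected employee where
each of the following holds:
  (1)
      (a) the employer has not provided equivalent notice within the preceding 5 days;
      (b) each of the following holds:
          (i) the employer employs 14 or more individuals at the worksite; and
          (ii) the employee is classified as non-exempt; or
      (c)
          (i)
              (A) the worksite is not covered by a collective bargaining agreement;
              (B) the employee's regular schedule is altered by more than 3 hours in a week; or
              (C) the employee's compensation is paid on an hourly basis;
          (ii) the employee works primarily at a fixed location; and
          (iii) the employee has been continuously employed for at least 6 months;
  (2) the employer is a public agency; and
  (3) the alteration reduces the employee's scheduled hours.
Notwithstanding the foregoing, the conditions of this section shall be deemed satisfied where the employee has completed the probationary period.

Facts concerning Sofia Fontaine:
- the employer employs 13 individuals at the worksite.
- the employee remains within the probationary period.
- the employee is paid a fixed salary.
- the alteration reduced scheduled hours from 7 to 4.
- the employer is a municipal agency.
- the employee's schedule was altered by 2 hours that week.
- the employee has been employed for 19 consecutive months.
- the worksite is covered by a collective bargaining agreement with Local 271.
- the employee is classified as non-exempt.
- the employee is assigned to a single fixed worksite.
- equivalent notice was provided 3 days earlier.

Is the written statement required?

No — not required.

(a) no recent notice — fails.
(i) ≥ 14 at site — not satisfied.
(ii) non-exempt — satisfied.
(b): F AND T → false.
(A) no CBA — fails.
(B) schedule shift > 3h — fails.
(C) hourly-paid — not met.
So (i) is not satisfied (F OR F OR F).
(ii) fixed location — met.
(iii) tenure ≥ 6 mo. — holds.
(c): F AND T AND T → false.
(1) = F OR F OR F = false.
(2) public agency — satisfied.
(3) hours reduced — met.
Overall: F AND T AND T → false.
Exception (past probation) — not satisfied.
Result: main false OR exception false → false.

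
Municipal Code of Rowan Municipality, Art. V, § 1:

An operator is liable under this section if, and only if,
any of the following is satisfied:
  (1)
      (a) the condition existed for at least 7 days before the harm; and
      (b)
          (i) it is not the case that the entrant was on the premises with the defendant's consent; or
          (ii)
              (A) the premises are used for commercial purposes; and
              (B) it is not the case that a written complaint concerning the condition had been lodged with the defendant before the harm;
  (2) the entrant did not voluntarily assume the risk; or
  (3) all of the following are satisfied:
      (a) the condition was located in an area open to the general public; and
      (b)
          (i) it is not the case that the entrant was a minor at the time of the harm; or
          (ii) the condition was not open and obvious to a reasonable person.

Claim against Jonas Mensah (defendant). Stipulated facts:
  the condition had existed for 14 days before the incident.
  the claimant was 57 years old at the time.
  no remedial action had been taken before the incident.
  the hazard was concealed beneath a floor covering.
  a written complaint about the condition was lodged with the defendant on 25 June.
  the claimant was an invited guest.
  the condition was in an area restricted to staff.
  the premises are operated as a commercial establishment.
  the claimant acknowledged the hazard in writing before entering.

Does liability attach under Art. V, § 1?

(a) condition ≥7 days old — satisfied.
(i) not (consent to enter) — not satisfied.
(A) commercial use — satisfied.
(B) not (complaint lodged) — not satisfied.
So (ii) is not satisfied (T AND F).
(b): F OR F → false.
(1): T AND F → false.
(2) no assumed risk — not met.
(a) public area — fails.
(i) not (entrant a minor) — satisfied.
(ii) not open/obvious — met.
(b): T OR T → true.
(3) = F AND T = false.
Overall: F OR F OR F → false.

No — not liable.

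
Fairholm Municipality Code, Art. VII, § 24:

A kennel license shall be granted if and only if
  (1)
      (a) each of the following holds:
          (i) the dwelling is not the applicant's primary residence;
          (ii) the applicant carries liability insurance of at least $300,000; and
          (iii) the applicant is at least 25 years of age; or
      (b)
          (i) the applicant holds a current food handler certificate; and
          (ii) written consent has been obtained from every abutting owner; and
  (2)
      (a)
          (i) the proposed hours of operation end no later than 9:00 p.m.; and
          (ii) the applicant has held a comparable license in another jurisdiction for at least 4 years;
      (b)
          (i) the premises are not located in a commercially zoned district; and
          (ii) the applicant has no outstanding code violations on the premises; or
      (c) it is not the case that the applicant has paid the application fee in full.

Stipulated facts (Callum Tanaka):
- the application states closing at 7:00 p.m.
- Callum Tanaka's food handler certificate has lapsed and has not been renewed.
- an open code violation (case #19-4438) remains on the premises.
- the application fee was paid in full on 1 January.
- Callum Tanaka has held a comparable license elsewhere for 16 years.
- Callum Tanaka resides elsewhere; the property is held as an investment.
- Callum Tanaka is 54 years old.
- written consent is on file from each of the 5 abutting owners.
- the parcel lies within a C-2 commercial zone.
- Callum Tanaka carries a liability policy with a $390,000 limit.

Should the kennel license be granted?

Yes — granted.

(i) not (primary residence) — holds.
(ii) insurance ≥ $300,000 — holds.
(iii) age ≥ 25 — satisfied.
(a): T AND T AND T → true.
(i) food handler cert. — fails.
(ii) all abutters consent — satisfied.
(b): F AND T → false.
(1) = T OR F = true.
(i) closes by 9 p.m. — met.
(ii) prior license ≥ 4 yr — met.
So (a) is satisfied (T AND T).
(i) not (commercially zoned) — not met.
(ii) no code violations — not met.
(b): F AND F → false.
(c) not (fee paid) — not satisfied.
(2) = T OR F OR F = true.
Overall = T AND T = true.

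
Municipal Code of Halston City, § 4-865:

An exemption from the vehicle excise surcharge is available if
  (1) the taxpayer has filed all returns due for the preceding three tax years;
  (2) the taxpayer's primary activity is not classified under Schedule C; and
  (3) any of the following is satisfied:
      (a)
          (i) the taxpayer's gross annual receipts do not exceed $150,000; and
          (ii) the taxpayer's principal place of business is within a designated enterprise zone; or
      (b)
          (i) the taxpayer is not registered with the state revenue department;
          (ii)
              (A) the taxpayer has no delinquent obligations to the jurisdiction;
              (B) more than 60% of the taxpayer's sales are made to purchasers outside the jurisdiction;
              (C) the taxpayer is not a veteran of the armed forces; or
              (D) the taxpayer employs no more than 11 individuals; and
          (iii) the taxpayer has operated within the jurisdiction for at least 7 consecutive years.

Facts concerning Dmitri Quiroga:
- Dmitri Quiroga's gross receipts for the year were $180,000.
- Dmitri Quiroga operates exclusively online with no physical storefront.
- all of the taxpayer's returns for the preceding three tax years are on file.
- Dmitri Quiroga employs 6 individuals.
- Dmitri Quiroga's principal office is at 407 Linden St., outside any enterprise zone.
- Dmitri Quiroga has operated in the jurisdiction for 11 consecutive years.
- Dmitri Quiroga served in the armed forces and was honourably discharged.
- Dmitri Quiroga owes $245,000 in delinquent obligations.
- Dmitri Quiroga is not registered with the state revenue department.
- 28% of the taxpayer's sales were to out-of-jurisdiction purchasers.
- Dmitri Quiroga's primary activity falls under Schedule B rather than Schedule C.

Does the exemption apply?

Yes — exempt.

(1) returns current — satisfied.
(2) not (Schedule C activity) — satisfied.
(i) receipts ≤ $150,000 — fails.
(ii) in enterprise zone — fails.
(a): F AND F → false.
(i) not (state-registered) — holds.
(A) no delinquency — fails.
(B) >60% out-of-jur. sales — not met.
(C) not (veteran) — fails.
(D) ≤ 11 employees — satisfied.
(ii): F OR F OR F OR T → true.
(iii) ≥ 7 yrs in jurisdiction — satisfied.
(b) = T AND T AND T = true.
So (3) is satisfied (F OR T).
So Overall is satisfied (T AND T AND T).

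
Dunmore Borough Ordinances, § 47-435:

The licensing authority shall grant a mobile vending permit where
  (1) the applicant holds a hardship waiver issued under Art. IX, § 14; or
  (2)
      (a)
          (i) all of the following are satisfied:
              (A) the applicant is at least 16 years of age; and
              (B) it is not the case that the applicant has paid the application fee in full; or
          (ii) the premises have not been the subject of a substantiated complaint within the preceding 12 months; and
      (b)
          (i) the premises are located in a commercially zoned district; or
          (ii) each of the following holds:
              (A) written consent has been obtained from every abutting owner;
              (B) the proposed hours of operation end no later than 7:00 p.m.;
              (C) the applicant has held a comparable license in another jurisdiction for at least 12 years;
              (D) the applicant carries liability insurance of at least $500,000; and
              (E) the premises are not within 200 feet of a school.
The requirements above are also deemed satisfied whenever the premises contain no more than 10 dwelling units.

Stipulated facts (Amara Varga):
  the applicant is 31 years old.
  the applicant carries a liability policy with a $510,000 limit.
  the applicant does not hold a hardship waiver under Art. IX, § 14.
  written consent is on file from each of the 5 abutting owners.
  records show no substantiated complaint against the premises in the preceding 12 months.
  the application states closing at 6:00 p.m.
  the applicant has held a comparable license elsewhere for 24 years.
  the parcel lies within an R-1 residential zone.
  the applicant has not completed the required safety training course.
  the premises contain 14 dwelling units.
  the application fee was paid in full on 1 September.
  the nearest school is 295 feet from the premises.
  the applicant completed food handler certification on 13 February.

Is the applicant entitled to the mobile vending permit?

Yes — granted.

(1) hardship waiver — fails.
(A) age ≥ 16 — holds.
(B) not (fee paid) — not satisfied.
So (i) is not satisfied (T AND F).
(ii) no complaint in 12 mo. — holds.
(a) = F OR T = true.
(i) commercially zoned — not met.
(A) all abutters consent — holds.
(B) closes by 7 p.m. — satisfied.
(C) prior license ≥ 12 yr — holds.
(D) insurance ≥ $500,000 — met.
(E) ≥200 ft from school — satisfied.
(ii) = T AND T AND T AND T AND T = true.
(b) = F OR T = true.
(2): T AND T → true.
Overall = F OR T = true.
Exception (≤ 10 units) — not satisfied.
Result: main true OR exception false → true.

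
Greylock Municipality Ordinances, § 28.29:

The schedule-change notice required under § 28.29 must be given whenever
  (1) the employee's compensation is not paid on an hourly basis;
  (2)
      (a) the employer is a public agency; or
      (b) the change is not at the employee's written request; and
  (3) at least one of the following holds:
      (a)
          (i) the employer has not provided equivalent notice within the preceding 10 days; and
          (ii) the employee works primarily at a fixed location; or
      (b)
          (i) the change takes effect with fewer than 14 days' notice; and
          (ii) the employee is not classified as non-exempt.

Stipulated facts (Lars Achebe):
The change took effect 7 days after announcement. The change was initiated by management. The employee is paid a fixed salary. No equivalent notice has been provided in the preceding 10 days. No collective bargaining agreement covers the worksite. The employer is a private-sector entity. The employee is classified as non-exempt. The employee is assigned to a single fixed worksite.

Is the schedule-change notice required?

Yes — required.

(1) not (hourly-paid) — satisfied.
(a) public agency — not satisfied.
(b) not employee-requested — met.
So (2) is satisfied (F OR T).
(i) no recent notice — holds.
(ii) fixed location — met.
So (a) is satisfied (T AND T).
(i) < 14 days' notice — satisfied.
(ii) not (non-exempt) — not satisfied.
(b): T AND F → false.
So (3) is satisfied (T OR F).
So Overall is satisfied (T AND T AND T).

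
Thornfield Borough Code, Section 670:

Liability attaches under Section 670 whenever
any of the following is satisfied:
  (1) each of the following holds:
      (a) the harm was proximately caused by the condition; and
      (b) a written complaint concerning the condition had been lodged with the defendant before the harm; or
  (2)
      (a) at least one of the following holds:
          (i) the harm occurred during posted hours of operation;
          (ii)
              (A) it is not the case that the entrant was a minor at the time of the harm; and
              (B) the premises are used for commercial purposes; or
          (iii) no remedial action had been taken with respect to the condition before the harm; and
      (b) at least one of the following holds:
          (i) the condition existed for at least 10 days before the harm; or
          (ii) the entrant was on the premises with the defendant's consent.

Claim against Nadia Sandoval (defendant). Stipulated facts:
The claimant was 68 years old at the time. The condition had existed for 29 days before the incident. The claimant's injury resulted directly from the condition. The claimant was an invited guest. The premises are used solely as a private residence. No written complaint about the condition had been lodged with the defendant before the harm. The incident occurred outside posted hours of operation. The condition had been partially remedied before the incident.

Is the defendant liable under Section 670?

(a) proximate cause — holds.
(b) complaint lodged — fails.
(1) = T AND F = false.
(i) during posted hours — fails.
(A) not (entrant a minor) — met.
(B) commercial use — fails.
So (ii) is not satisfied (T AND F).
(iii) no remedial action — fails.
So (a) is not satisfied (F OR F OR F).
(i) condition ≥10 days old — satisfied.
(ii) consent to enter — met.
(b) = T OR T = true.
(2): F AND T → false.
So Overall is not satisfied (F OR F).

No — not liable.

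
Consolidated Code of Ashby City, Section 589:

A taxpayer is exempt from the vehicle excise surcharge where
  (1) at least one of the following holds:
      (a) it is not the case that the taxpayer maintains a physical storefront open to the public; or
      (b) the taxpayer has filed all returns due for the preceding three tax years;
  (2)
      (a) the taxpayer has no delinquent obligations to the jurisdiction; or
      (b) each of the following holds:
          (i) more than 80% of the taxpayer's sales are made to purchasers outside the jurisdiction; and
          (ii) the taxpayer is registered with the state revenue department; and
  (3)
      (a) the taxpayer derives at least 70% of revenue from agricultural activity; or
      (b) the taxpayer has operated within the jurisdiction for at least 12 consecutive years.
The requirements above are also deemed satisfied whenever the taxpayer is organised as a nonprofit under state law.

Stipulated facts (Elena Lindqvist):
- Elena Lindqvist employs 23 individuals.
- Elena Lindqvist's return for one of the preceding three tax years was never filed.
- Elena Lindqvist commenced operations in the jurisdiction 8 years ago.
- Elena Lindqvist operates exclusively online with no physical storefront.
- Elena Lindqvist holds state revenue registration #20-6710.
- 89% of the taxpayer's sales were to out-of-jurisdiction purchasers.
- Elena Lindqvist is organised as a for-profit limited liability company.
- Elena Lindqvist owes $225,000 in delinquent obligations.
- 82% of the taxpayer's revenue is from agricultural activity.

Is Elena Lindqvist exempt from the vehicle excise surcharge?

Yes — exempt.

(a) not (has storefront) — satisfied.
(b) returns current — fails.
So (1) is satisfied (T OR F).
(a) no delinquency — not met.
(i) >80% out-of-jur. sales — satisfied.
(ii) state-registered — satisfied.
(b): T AND T → true.
(2) = F OR T = true.
(a) ≥70% agricultural — met.
(b) ≥ 12 yrs in jurisdiction — not satisfied.
So (3) is satisfied (T OR F).
So Overall is satisfied (T AND T AND T).
Exception (nonprofit) — not satisfied.
Result: main true OR exception false → true.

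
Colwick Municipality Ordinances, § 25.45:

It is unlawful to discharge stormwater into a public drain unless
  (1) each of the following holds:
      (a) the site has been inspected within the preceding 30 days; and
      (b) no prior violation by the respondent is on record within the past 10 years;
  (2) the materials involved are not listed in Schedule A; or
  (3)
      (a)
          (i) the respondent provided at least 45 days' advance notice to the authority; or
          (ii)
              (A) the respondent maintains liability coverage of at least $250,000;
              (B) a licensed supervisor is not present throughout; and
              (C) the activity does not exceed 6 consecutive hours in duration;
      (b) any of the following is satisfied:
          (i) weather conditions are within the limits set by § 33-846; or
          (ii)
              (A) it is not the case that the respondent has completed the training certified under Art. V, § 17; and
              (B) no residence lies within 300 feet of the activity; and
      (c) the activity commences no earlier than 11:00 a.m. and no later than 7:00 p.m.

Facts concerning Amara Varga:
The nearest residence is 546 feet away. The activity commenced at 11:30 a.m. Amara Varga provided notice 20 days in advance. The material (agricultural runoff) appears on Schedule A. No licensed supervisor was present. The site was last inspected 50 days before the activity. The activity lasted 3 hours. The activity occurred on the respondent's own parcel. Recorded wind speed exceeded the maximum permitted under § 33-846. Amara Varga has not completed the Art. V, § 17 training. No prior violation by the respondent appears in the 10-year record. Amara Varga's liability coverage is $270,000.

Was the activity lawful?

Yes — lawful.

(a) site inspected — not satisfied.
(b) no prior violation — holds.
(1) = F AND T = false.
(2) not (Schedule A material) — fails.
(i) ≥45 days' notice — not satisfied.
(A) coverage ≥ $250,000 — met.
(B) not (supervisor present) — satisfied.
(C) ≤ 6 hrs duration — satisfied.
(ii) = T AND T AND T = true.
So (a) is satisfied (F OR T).
(i) weather ok — not satisfied.
(A) not (training certified) — holds.
(B) no residence in 300 ft — met.
So (ii) is satisfied (T AND T).
(b) = F OR T = true.
(c) start within hours — satisfied.
So (3) is satisfied (T AND T AND T).
So Overall is satisfied (F OR F OR T).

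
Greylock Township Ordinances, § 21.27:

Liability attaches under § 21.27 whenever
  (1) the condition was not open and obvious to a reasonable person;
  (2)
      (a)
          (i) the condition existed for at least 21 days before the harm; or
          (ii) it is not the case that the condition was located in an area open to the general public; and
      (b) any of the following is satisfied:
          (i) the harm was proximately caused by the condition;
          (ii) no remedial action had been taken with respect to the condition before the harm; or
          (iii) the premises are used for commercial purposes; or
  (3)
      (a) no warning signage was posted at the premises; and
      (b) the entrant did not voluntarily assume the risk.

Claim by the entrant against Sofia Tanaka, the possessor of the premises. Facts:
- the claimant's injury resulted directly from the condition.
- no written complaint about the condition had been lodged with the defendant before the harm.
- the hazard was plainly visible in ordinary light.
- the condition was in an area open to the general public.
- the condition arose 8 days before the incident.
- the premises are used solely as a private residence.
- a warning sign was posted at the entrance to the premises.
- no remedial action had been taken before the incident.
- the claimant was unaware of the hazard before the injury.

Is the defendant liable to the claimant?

(1) not open/obvious — fails.
(i) condition ≥21 days old — not satisfied.
(ii) not (public area) — not satisfied.
(a) = F OR F = false.
(i) proximate cause — holds.
(ii) no remedial action — satisfied.
(iii) commercial use — not met.
So (b) is satisfied (T OR T OR F).
(2) = F AND T = false.
(a) no signage posted — not met.
(b) no assumed risk — met.
(3) = F AND T = false.
Overall: F OR F OR F → false.

No — not liable.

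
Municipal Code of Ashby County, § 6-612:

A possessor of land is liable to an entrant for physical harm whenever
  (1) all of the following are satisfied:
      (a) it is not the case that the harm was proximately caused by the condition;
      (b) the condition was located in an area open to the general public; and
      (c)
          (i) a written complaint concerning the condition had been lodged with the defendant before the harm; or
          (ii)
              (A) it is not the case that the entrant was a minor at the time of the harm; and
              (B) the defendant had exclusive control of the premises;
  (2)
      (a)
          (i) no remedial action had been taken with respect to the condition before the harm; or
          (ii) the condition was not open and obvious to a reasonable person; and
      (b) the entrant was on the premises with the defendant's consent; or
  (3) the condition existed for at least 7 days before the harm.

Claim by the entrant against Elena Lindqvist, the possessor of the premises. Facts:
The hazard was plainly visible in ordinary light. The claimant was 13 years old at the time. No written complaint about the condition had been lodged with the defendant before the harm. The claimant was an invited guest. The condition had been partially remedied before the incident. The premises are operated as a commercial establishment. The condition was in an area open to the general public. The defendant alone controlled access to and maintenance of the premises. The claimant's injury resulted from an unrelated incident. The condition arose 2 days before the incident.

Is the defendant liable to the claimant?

No — not liable.

(a) not (proximate cause) — satisfied.
(b) public area — holds.
(i) complaint lodged — fails.
(A) not (entrant a minor) — not met.
(B) exclusive control — satisfied.
(ii) = F AND T = false.
So (c) is not satisfied (F OR F).
(1): T AND T AND F → false.
(i) no remedial action — not met.
(ii) not open/obvious — fails.
So (a) is not satisfied (F OR F).
(b) consent to enter — holds.
So (2) is not satisfied (F AND T).
(3) condition ≥7 days old — not met.
Overall: F OR F OR F → false.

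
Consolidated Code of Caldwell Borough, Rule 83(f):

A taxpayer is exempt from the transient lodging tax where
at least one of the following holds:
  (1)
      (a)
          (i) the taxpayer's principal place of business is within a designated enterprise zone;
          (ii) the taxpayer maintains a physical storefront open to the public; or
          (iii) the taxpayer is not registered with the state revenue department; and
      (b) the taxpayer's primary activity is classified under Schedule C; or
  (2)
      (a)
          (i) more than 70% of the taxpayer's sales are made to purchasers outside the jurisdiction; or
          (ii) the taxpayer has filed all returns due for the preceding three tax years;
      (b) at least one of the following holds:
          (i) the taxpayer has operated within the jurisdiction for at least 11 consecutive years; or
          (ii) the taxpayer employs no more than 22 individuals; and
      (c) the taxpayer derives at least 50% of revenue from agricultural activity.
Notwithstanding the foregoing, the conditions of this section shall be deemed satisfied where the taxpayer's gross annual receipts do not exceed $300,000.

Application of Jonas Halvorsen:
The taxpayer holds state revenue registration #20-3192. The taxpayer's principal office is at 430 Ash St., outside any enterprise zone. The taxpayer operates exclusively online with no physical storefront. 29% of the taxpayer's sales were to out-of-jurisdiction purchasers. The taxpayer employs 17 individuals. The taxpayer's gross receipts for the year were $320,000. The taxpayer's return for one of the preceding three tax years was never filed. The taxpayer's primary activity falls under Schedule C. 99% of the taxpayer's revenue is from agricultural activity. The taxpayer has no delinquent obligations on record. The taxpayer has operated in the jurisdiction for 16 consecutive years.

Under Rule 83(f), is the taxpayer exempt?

(i) in enterprise zone — not satisfied.
(ii) has storefront — fails.
(iii) not (state-registered) — not satisfied.
(a): F OR F OR F → false.
(b) Schedule C activity — satisfied.
So (1) is not satisfied (F AND T).
(i) >70% out-of-jur. sales — fails.
(ii) returns current — not met.
So (a) is not satisfied (F OR F).
(i) ≥ 11 yrs in jurisdiction — holds.
(ii) ≤ 22 employees — satisfied.
So (b) is satisfied (T OR T).
(c) ≥50% agricultural — met.
So (2) is not satisfied (F AND T AND T).
Overall = F OR F = false.
Exception (receipts ≤ $300,000) — not satisfied.
Result: main false OR exception false → false.

No — not exempt.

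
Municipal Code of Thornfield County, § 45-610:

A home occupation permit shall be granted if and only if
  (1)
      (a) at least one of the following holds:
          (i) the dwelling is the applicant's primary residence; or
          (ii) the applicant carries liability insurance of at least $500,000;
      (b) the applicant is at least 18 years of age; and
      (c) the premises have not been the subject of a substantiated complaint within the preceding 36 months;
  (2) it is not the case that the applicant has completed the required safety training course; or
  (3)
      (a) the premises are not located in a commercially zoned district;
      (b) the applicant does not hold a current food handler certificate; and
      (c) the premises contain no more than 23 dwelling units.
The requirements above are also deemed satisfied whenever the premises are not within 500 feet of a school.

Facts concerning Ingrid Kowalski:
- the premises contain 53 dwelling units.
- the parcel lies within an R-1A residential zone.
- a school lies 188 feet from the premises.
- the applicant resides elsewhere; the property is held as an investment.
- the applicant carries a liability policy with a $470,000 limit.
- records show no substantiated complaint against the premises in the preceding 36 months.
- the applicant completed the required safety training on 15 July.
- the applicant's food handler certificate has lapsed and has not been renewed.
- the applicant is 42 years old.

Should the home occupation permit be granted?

(i) primary residence — not met.
(ii) insurance ≥ $500,000 — not met.
So (a) is not satisfied (F OR F).
(b) age ≥ 18 — holds.
(c) no complaint in 36 mo. — satisfied.
So (1) is not satisfied (F AND T AND T).
(2) not (safety training) — fails.
(a) not (commercially zoned) — satisfied.
(b) not (food handler cert.) — satisfied.
(c) ≤ 23 units — fails.
So (3) is not satisfied (T AND T AND F).
So Overall is not satisfied (F OR F OR F).
Exception (≥500 ft from school) — not satisfied.
Result: main false OR exception false → false.

No — denied.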